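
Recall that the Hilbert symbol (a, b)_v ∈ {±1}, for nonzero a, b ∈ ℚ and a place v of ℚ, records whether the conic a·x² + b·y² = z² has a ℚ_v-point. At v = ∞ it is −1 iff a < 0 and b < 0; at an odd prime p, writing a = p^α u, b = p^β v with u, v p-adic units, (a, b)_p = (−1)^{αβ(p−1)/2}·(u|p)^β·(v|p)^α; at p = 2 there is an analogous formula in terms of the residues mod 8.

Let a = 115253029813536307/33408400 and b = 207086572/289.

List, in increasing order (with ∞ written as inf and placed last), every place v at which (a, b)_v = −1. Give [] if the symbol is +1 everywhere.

[2, 11, 31, 43]

(a, b) ≡ (43, 97867) mod (ℚ^×)²; places V = {2, 5, 7, 11, 17, 23, 31, 41, 43, ∞}.
(a,b)_5: α=-2, u≡2; β=0, v≡3 (mod 5); (2|5)=-1, (3|5)=-1; sign (−1)^0·-1^0·-1^-2 = +1.
(a,b)_41: α=2, u≡9; β=1, v≡10 (mod 41); (9|41)=+1, (10|41)=+1; sign (−1)^0·+1^1·+1^2 = +1.
(a,b)_∞: sgn(43)=+, sgn(97867)=+, so +1.
(a,b)_7: α=2, u≡2; β=1, v≡2 (mod 7); (2|7)=+1, (2|7)=+1; sign (−1)^0·+1^1·+1^2 = +1.
(a,b)_23: α=4, u≡19; β=2, v≡13 (mod 23); (19|23)=-1, (13|23)=+1; sign (−1)^0·-1^2·+1^4 = +1.
(a,b)_31: α=2, u≡27; β=1, v≡27 (mod 31); (27|31)=-1, (27|31)=-1; sign (−1)^0·-1^1·-1^2 = -1.
(a,b)_17: α=-4, u≡16; β=-2, v≡1 (mod 17); (16|17)=+1, (1|17)=+1; sign (−1)^0·+1^-2·+1^-4 = +1.
(a,b)_2: α=-4, β=2; u≡3, v≡3 (mod 8); ε(u)ε(v)=1·1, αω(v)=-4·1, βω(u)=2·1; sum ≡ 1  ⇒  -1.
(a,b)_11: α=2, u≡6; β=1, v≡1 (mod 11); (6|11)=-1, (1|11)=+1; sign (−1)^0·-1^1·+1^2 = -1.
(a,b)_43: α=1, u≡41; β=0, v≡33 (mod 43); (41|43)=+1, (33|43)=-1; sign (−1)^0·+1^0·-1^1 = -1.
(43, 97867 / ℚ) ramifies at {2, 11, 31, 43}: a division algebra.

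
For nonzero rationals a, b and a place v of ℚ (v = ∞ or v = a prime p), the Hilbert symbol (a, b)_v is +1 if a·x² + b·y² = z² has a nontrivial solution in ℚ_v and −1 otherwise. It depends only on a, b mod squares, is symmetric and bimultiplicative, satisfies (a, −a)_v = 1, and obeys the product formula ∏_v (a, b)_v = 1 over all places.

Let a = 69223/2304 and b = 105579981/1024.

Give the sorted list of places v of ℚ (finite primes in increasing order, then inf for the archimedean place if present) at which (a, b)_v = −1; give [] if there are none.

(a, b) ≡ (69223, 13949) mod (ℚ^×)²; places V = {2, 3, 7, 11, 13, 29, 31, 37, ∞}.
(a,b)_37: α=0, u≡7; β=1, v≡34 (mod 37); (7|37)=+1, (34|37)=+1; sign (−1)^0·+1^1·+1^0 = +1.
(a,b)_13: α=0, u≡8; β=1, v≡6 (mod 13); (8|13)=-1, (6|13)=-1; sign (−1)^0·-1^1·-1^0 = -1.
(a,b)_2: α=-8, β=-10; u≡7, v≡5 (mod 8); ε(u)ε(v)=1·0, αω(v)=-8·1, βω(u)=-10·0; sum ≡ 0  ⇒  +1.
(a,b)_3: α=-2, u≡1; β=2, v≡2 (mod 3); (1|3)=+1, (2|3)=-1; sign (−1)^0·+1^2·-1^-2 = +1.
(a,b)_∞: sgn(69223)=+, sgn(13949)=+, so +1.
(a,b)_7: α=1, u≡5; β=0, v≡5 (mod 7); (5|7)=-1, (5|7)=-1; sign (−1)^0·-1^0·-1^1 = -1.
(a,b)_11: α=1, u≡9; β=0, v≡1 (mod 11); (9|11)=+1, (1|11)=+1; sign (−1)^0·+1^0·+1^1 = +1.
(a,b)_29: α=1, u≡23; β=3, v≡17 (mod 29); (23|29)=+1, (17|29)=-1; sign (−1)^0·+1^3·-1^1 = -1.
(a,b)_31: α=1, u≡28; β=0, v≡26 (mod 31); (28|31)=+1, (26|31)=-1; sign (−1)^0·+1^0·-1^1 = -1.
|Ram(69223, 13949)| = 4, even; anisotropic at {7, 13, 29, 31}.

[7, 13, 29, 31]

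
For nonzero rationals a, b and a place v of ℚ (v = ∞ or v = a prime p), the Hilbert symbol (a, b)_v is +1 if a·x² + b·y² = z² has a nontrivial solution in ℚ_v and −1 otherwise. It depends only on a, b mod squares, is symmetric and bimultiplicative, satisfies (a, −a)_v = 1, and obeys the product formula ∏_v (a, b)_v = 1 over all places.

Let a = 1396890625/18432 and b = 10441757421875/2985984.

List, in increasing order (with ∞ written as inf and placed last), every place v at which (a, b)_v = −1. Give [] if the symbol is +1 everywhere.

[2, 13]

(a, b) ≡ (2, 299) mod (ℚ^×)²; places V = {2, 3, 5, 13, 23, ∞}.
(a,b)_13: α=2, u≡11; β=3, v≡12 (mod 13); (11|13)=-1, (12|13)=+1; sign (−1)^0·-1^3·+1^2 = -1.
(a,b)_3: α=-2, u≡2; β=-6, v≡2 (mod 3); (2|3)=-1, (2|3)=-1; sign (−1)^0·-1^-6·-1^-2 = +1.
(a,b)_2: α=-11, β=-12; u≡1, v≡3 (mod 8); ε(u)ε(v)=0·1, αω(v)=-11·1, βω(u)=-12·0; sum ≡ 1  ⇒  -1.
(a,b)_∞: sgn(2)=+, sgn(299)=+, so +1.
(a,b)_23: α=2, u≡2; β=3, v≡6 (mod 23); (2|23)=+1, (6|23)=+1; sign (−1)^0·+1^3·+1^2 = +1.
(a,b)_5: α=6, u≡3; β=8, v≡1 (mod 5); (3|5)=-1, (1|5)=+1; sign (−1)^0·-1^8·+1^6 = +1.
|Ram(2, 299)| = 2, even; anisotropic at {2, 13}.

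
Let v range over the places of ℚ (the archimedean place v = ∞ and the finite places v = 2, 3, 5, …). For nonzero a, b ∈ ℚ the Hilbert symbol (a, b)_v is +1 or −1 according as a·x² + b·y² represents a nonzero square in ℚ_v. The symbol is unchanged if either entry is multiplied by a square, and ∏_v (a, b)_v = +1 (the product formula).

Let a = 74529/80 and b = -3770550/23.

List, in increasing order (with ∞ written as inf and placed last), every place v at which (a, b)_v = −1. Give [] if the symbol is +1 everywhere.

[2, 23]

(a, b) ≡ (5, -874) mod (ℚ^×)²; places V = {2, 3, 5, 7, 13, 19, 23, ∞}.
(a,b)_7: α=2, u≡3; β=2, v≡4 (mod 7); (3|7)=-1, (4|7)=+1; sign (−1)^0·-1^2·+1^2 = +1.
(a,b)_23: α=0, u≡5; β=-1, v≡1 (mod 23); (5|23)=-1, (1|23)=+1; sign (−1)^0·-1^-1·+1^0 = -1.
(a,b)_19: α=0, u≡17; β=1, v≡6 (mod 19); (17|19)=+1, (6|19)=+1; sign (−1)^0·+1^1·+1^0 = +1.
(a,b)_5: α=-1, u≡4; β=2, v≡1 (mod 5); (4|5)=+1, (1|5)=+1; sign (−1)^0·+1^2·+1^-1 = +1.
(a,b)_3: α=2, u≡2; β=4, v≡2 (mod 3); (2|3)=-1, (2|3)=-1; sign (−1)^0·-1^4·-1^2 = +1.
(a,b)_∞: sgn(5)=+, sgn(-874)=−, so +1.
(a,b)_2: α=-4, β=1; u≡5, v≡3 (mod 8); ε(u)ε(v)=0·1, αω(v)=-4·1, βω(u)=1·1; sum ≡ 1  ⇒  -1.
(a,b)_13: α=2, u≡6; β=0, v≡10 (mod 13); (6|13)=-1, (10|13)=+1; sign (−1)^0·-1^0·+1^2 = +1.
|Ram(5, -874)| = 2, even; anisotropic at {2, 23}.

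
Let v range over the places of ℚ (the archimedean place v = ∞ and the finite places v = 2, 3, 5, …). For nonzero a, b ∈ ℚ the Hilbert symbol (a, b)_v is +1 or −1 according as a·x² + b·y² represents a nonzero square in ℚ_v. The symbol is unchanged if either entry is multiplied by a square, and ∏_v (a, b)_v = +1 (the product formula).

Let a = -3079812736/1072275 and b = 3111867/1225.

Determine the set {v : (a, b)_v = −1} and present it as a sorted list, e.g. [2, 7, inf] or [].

[2, 7]

(a, b) ≡ (-7854, 187) mod (ℚ^×)²; places V = {2, 3, 5, 7, 11, 13, 17, 29, 43, ∞}.
(a,b)_43: α=2, u≡1; β=2, v≡31 (mod 43); (1|43)=+1, (31|43)=+1; sign (−1)^0·+1^2·+1^2 = +1.
(a,b)_29: α=-2, u≡5; β=0, v≡28 (mod 29); (5|29)=+1, (28|29)=+1; sign (−1)^0·+1^0·+1^-2 = +1.
(a,b)_13: α=2, u≡8; β=0, v≡6 (mod 13); (8|13)=-1, (6|13)=-1; sign (−1)^0·-1^0·-1^2 = +1.
(a,b)_11: α=1, u≡4; β=1, v≡8 (mod 11); (4|11)=+1, (8|11)=-1; sign (−1)^1·+1^1·-1^1 = +1.
(a,b)_7: α=1, u≡6; β=-2, v≡6 (mod 7); (6|7)=-1, (6|7)=-1; sign (−1)^0·-1^-2·-1^1 = -1.
(a,b)_17: α=-1, u≡10; β=1, v≡12 (mod 17); (10|17)=-1, (12|17)=-1; sign (−1)^0·-1^1·-1^-1 = +1.
(a,b)_5: α=-2, u≡4; β=-2, v≡3 (mod 5); (4|5)=+1, (3|5)=-1; sign (−1)^0·+1^-2·-1^-2 = +1.
(a,b)_3: α=-1, u≡1; β=2, v≡1 (mod 3); (1|3)=+1, (1|3)=+1; sign (−1)^0·+1^2·+1^-1 = +1.
(a,b)_∞: sgn(-7854)=−, sgn(187)=+, so +1.
(a,b)_2: α=7, β=0; u≡1, v≡3 (mod 8); ε(u)ε(v)=0·1, αω(v)=7·1, βω(u)=0·0; sum ≡ 1  ⇒  -1.
|Ram(-7854, 187)| = 2, even; anisotropic at {2, 7}.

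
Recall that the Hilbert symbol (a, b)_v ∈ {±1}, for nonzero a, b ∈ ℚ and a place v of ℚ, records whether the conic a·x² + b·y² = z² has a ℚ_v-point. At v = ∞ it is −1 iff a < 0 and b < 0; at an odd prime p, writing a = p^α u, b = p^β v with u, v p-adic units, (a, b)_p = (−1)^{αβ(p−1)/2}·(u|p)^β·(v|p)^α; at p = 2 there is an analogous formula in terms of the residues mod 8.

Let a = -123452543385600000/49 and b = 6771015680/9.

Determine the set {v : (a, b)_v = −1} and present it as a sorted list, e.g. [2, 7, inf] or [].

[2, 3, 5, 11]

Mod squares: a ≡ -510, b ≡ 1430. Check v ∈ {∞, 2, 3, 5, 7, 11, 13, 17}.
v=7: a=7^-2·(≡2), b=7^0·(≡1) mod 7; (2|7)=+1, (1|7)=+1; (−1)^{-2·0·3}·(+1)^0·(+1)^-2 = +1.
v=13: a=13^2·(≡10), b=13^1·(≡8) mod 13; (10|13)=+1, (8|13)=-1; (−1)^{2·1·6}·(+1)^1·(-1)^2 = +1.
v=∞: -510 < 0 and 1430 > 0  ⇒  (a,b)_∞ = +1.
v=2: v_2(a)=17, v_2(b)=15; units ≡ 1, 3 (mod 8); ε·ε+αω+βω = 0·1+17·1+15·0 ≡ 1  ⇒  (a,b)_2 = -1.
v=3: a=3^1·(≡1), b=3^-2·(≡2) mod 3; (1|3)=+1, (2|3)=-1; (−1)^{1·-2·1}·(+1)^-2·(-1)^1 = -1.
v=17: a=17^3·(≡1), b=17^2·(≡1) mod 17; (1|17)=+1, (1|17)=+1; (−1)^{3·2·8}·(+1)^2·(+1)^3 = +1.
v=5: a=5^5·(≡2), b=5^1·(≡4) mod 5; (2|5)=-1, (4|5)=+1; (−1)^{5·1·2}·(-1)^1·(+1)^5 = -1.
v=11: a=11^2·(≡10), b=11^1·(≡4) mod 11; (10|11)=-1, (4|11)=+1; (−1)^{2·1·5}·(-1)^1·(+1)^2 = -1.
|Ram(-510, 1430)| = 4, even; anisotropic at {2, 3, 5, 11}.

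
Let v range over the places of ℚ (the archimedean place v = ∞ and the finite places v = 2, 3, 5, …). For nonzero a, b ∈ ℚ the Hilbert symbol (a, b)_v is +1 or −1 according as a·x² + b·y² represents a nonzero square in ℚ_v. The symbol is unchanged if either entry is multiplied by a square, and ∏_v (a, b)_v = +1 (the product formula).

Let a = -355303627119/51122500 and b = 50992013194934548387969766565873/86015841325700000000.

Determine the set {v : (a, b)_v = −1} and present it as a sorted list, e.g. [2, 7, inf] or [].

[7, 19]

Mod squares: a ≡ -399, b ≡ 45849. Check v ∈ {∞, 2, 3, 5, 7, 11, 13, 17, 19, 29, 31, 43}.
v=19: a=19^1·(≡7), b=19^2·(≡3) mod 19; (7|19)=+1, (3|19)=-1; (−1)^{1·2·9}·(+1)^2·(-1)^1 = -1.
v=11: a=11^-2·(≡10), b=11^-6·(≡1) mod 11; (10|11)=-1, (1|11)=+1; (−1)^{-2·-6·5}·(-1)^-6·(+1)^-2 = +1.
v=3: a=3^3·(≡2), b=3^11·(≡1) mod 3; (2|3)=-1, (1|3)=+1; (−1)^{3·11·1}·(-1)^11·(+1)^3 = +1.
v=31: a=31^0·(≡25), b=31^1·(≡24) mod 31; (25|31)=+1, (24|31)=-1; (−1)^{0·1·15}·(+1)^1·(-1)^0 = +1.
v=5: a=5^-4·(≡1), b=5^-8·(≡4) mod 5; (1|5)=+1, (4|5)=+1; (−1)^{-4·-8·2}·(+1)^-8·(+1)^-4 = +1.
v=13: a=13^-2·(≡9), b=13^-4·(≡5) mod 13; (9|13)=+1, (5|13)=-1; (−1)^{-2·-4·6}·(+1)^-4·(-1)^-2 = +1.
v=2: v_2(a)=-2, v_2(b)=-8; units ≡ 1, 1 (mod 8); ε·ε+αω+βω = 0·0+-2·0+-8·0 ≡ 0  ⇒  (a,b)_2 = +1.
v=∞: -399 < 0 and 45849 > 0  ⇒  (a,b)_∞ = +1.
v=29: a=29^2·(≡4), b=29^5·(≡19) mod 29; (4|29)=+1, (19|29)=-1; (−1)^{2·5·14}·(+1)^5·(-1)^2 = +1.
v=7: a=7^7·(≡6), b=7^14·(≡3) mod 7; (6|7)=-1, (3|7)=-1; (−1)^{7·14·3}·(-1)^14·(-1)^7 = -1.
v=17: a=17^0·(≡8), b=17^-1·(≡12) mod 17; (8|17)=+1, (12|17)=-1; (−1)^{0·-1·8}·(+1)^-1·(-1)^0 = +1.
v=43: a=43^0·(≡25), b=43^2·(≡23) mod 43; (25|43)=+1, (23|43)=+1; (−1)^{0·2·21}·(+1)^2·(+1)^0 = +1.
Ram(-399, 45849) = {7, 19}; no ℚ_7-point on the conic.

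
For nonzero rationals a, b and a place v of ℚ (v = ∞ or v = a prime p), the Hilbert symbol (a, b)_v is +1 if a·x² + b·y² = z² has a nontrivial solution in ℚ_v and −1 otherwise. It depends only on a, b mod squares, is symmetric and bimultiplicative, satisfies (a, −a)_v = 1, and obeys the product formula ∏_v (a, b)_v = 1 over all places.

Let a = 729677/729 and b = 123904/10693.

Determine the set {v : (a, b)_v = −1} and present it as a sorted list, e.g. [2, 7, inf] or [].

[13, 37]

Mod squares: a ≡ 533, b ≡ 37. Check v ∈ {∞, 2, 3, 11, 13, 17, 37, 41}.
v=37: a=37^2·(≡2), b=37^-1·(≡33) mod 37; (2|37)=-1, (33|37)=+1; (−1)^{2·-1·18}·(-1)^-1·(+1)^2 = -1.
v=11: a=11^0·(≡1), b=11^2·(≡1) mod 11; (1|11)=+1, (1|11)=+1; (−1)^{0·2·5}·(+1)^2·(+1)^0 = +1.
v=3: a=3^-6·(≡2), b=3^0·(≡1) mod 3; (2|3)=-1, (1|3)=+1; (−1)^{-6·0·1}·(-1)^0·(+1)^-6 = +1.
v=∞: 533 > 0 and 37 > 0  ⇒  (a,b)_∞ = +1.
v=17: a=17^0·(≡7), b=17^-2·(≡14) mod 17; (7|17)=-1, (14|17)=-1; (−1)^{0·-2·8}·(-1)^-2·(-1)^0 = +1.
v=41: a=41^1·(≡27), b=41^0·(≡10) mod 41; (27|41)=-1, (10|41)=+1; (−1)^{1·0·20}·(-1)^0·(+1)^1 = +1.
v=2: v_2(a)=0, v_2(b)=10; units ≡ 5, 5 (mod 8); ε·ε+αω+βω = 0·0+0·1+10·1 ≡ 0  ⇒  (a,b)_2 = +1.
v=13: a=13^1·(≡8), b=13^0·(≡2) mod 13; (8|13)=-1, (2|13)=-1; (−1)^{1·0·6}·(-1)^0·(-1)^1 = -1.
|Ram(533, 37)| = 2, even; anisotropic at {13, 37}.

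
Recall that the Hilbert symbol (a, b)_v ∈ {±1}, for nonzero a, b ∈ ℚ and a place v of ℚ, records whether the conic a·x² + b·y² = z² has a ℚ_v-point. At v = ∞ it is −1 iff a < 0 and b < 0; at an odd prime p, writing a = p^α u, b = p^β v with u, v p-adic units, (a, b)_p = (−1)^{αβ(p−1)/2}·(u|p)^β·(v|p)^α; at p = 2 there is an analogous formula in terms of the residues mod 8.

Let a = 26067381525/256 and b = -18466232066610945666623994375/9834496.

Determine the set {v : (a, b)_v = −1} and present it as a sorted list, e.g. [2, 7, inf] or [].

[19, 29, 37, 43]

(a, b) ≡ (1430309, -27175871) mod (ℚ^×)²; places V = {2, 3, 5, 7, 19, 29, 31, 37, 43, ∞}.
(a,b)_5: α=2, u≡1; β=4, v≡4 (mod 5); (1|5)=+1, (4|5)=+1; sign (−1)^0·+1^4·+1^2 = +1.
(a,b)_7: α=0, u≡6; β=-4, v≡3 (mod 7); (6|7)=-1, (3|7)=-1; sign (−1)^0·-1^-4·-1^0 = +1.
(a,b)_31: α=1, u≡23; β=3, v≡5 (mod 31); (23|31)=-1, (5|31)=+1; sign (−1)^1·-1^3·+1^1 = +1.
(a,b)_3: α=6, u≡2; β=12, v≡1 (mod 3); (2|3)=-1, (1|3)=+1; sign (−1)^0·-1^12·+1^6 = +1.
(a,b)_19: α=0, u≡12; β=1, v≡16 (mod 19); (12|19)=-1, (16|19)=+1; sign (−1)^0·-1^1·+1^0 = -1.
(a,b)_29: α=1, u≡15; β=3, v≡5 (mod 29); (15|29)=-1, (5|29)=+1; sign (−1)^0·-1^3·+1^1 = -1.
(a,b)_37: α=1, u≡19; β=3, v≡33 (mod 37); (19|37)=-1, (33|37)=+1; sign (−1)^0·-1^3·+1^1 = -1.
(a,b)_2: α=-8, β=-12; u≡5, v≡1 (mod 8); ε(u)ε(v)=0·0, αω(v)=-8·0, βω(u)=-12·1; sum ≡ 0  ⇒  +1.
(a,b)_43: α=1, u≡41; β=3, v≡35 (mod 43); (41|43)=+1, (35|43)=+1; sign (−1)^1·+1^3·+1^1 = -1.
(a,b)_∞: sgn(1430309)=+, sgn(-27175871)=−, so +1.
|Ram(1430309, -27175871)| = 4, even; anisotropic at {19, 29, 37, 43}.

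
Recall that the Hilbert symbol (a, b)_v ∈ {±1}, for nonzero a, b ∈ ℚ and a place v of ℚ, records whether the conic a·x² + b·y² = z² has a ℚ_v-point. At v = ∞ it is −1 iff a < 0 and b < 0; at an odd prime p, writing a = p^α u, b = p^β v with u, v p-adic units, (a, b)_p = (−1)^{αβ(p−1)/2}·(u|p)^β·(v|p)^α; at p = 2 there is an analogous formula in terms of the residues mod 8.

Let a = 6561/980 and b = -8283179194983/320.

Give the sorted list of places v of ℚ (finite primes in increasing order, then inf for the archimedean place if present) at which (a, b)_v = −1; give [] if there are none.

[3, 5, 7, 17]

(a, b) ≡ (5, -19635) mod (ℚ^×)²; places V = {2, 3, 5, 7, 11, 17, ∞}.
(a,b)_2: α=-2, β=-6; u≡5, v≡5 (mod 8); ε(u)ε(v)=0·0, αω(v)=-2·1, βω(u)=-6·1; sum ≡ 0  ⇒  +1.
(a,b)_11: α=0, u≡5; β=1, v≡2 (mod 11); (5|11)=+1, (2|11)=-1; sign (−1)^0·+1^1·-1^0 = +1.
(a,b)_17: α=0, u≡3; β=1, v≡16 (mod 17); (3|17)=-1, (16|17)=+1; sign (−1)^0·-1^1·+1^0 = -1.
(a,b)_∞: sgn(5)=+, sgn(-19635)=−, so +1.
(a,b)_3: α=8, u≡2; β=17, v≡1 (mod 3); (2|3)=-1, (1|3)=+1; sign (−1)^0·-1^17·+1^8 = -1.
(a,b)_5: α=-1, u≡1; β=-1, v≡3 (mod 5); (1|5)=+1, (3|5)=-1; sign (−1)^0·+1^-1·-1^-1 = -1.
(a,b)_7: α=-2, u≡5; β=3, v≡2 (mod 7); (5|7)=-1, (2|7)=+1; sign (−1)^0·-1^3·+1^-2 = -1.
(5, -19635 / ℚ) ramifies at {3, 5, 7, 17}: a division algebra.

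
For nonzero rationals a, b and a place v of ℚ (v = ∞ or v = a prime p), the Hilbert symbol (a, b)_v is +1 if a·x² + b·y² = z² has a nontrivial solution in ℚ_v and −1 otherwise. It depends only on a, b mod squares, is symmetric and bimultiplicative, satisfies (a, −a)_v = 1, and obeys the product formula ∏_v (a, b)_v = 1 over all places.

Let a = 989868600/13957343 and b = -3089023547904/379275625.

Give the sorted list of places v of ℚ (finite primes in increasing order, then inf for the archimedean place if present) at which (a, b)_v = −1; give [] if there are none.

[2, 23]

(a, b) ≡ (57362, -3040186) mod (ℚ^×)²; places V = {2, 3, 5, 7, 19, 23, 29, 41, 43, 53, ∞}.
(a,b)_53: α=0, u≡11; β=1, v≡25 (mod 53); (11|53)=+1, (25|53)=+1; sign (−1)^0·+1^1·+1^0 = +1.
(a,b)_3: α=4, u≡2; β=4, v≡2 (mod 3); (2|3)=-1, (2|3)=-1; sign (−1)^0·-1^4·-1^4 = +1.
(a,b)_23: α=-1, u≡21; β=1, v≡20 (mod 23); (21|23)=-1, (20|23)=-1; sign (−1)^1·-1^1·-1^-1 = -1.
(a,b)_41: α=-2, u≡7; β=-2, v≡5 (mod 41); (7|41)=-1, (5|41)=+1; sign (−1)^0·-1^-2·+1^-2 = +1.
(a,b)_19: α=-2, u≡6; β=-2, v≡4 (mod 19); (6|19)=+1, (4|19)=+1; sign (−1)^0·+1^-2·+1^-2 = +1.
(a,b)_5: α=2, u≡3; β=-4, v≡1 (mod 5); (3|5)=-1, (1|5)=+1; sign (−1)^0·-1^-4·+1^2 = +1.
(a,b)_29: α=1, u≡20; β=1, v≡25 (mod 29); (20|29)=+1, (25|29)=+1; sign (−1)^0·+1^1·+1^1 = +1.
(a,b)_7: α=2, u≡2; β=2, v≡3 (mod 7); (2|7)=+1, (3|7)=-1; sign (−1)^0·+1^2·-1^2 = +1.
(a,b)_∞: sgn(57362)=+, sgn(-3040186)=−, so +1.
(a,b)_43: α=1, u≡4; β=1, v≡27 (mod 43); (4|43)=+1, (27|43)=-1; sign (−1)^1·+1^1·-1^1 = +1.
(a,b)_2: α=3, β=9; u≡1, v≡3 (mod 8); ε(u)ε(v)=0·1, αω(v)=3·1, βω(u)=9·0; sum ≡ 1  ⇒  -1.
(57362, -3040186 / ℚ) ramifies at {2, 23}: a division algebra.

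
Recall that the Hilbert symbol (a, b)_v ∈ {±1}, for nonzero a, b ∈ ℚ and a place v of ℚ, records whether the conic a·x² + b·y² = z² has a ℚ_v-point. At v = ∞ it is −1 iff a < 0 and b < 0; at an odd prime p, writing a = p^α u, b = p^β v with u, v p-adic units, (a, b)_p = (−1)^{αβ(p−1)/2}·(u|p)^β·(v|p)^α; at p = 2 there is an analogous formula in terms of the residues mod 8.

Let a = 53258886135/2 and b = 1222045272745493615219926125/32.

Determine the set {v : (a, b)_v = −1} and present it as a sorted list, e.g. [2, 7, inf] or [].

Mod squares: a ≡ 11835308030, b ≡ 64090. Check v ∈ {∞, 2, 3, 5, 7, 11, 13, 17, 23, 29, 31, 37}.
v=7: a=7^1·(≡2), b=7^2·(≡3) mod 7; (2|7)=+1, (3|7)=-1; (−1)^{1·2·3}·(+1)^2·(-1)^1 = -1.
v=∞: 11835308030 > 0 and 64090 > 0  ⇒  (a,b)_∞ = +1.
v=3: a=3^2·(≡2), b=3^2·(≡1) mod 3; (2|3)=-1, (1|3)=+1; (−1)^{2·2·1}·(-1)^2·(+1)^2 = +1.
v=29: a=29^1·(≡5), b=29^3·(≡4) mod 29; (5|29)=+1, (4|29)=+1; (−1)^{1·3·14}·(+1)^3·(+1)^1 = +1.
v=13: a=13^1·(≡7), b=13^3·(≡3) mod 13; (7|13)=-1, (3|13)=+1; (−1)^{1·3·6}·(-1)^3·(+1)^1 = -1.
v=23: a=23^1·(≡8), b=23^2·(≡9) mod 23; (8|23)=+1, (9|23)=+1; (−1)^{1·2·11}·(+1)^2·(+1)^1 = +1.
v=37: a=37^1·(≡20), b=37^2·(≡31) mod 37; (20|37)=-1, (31|37)=-1; (−1)^{1·2·18}·(-1)^2·(-1)^1 = -1.
v=5: a=5^1·(≡1), b=5^3·(≡2) mod 5; (1|5)=+1, (2|5)=-1; (−1)^{1·3·2}·(+1)^3·(-1)^1 = -1.
v=11: a=11^0·(≡2), b=11^2·(≡5) mod 11; (2|11)=-1, (5|11)=+1; (−1)^{0·2·5}·(-1)^2·(+1)^0 = +1.
v=31: a=31^1·(≡30), b=31^2·(≡12) mod 31; (30|31)=-1, (12|31)=-1; (−1)^{1·2·15}·(-1)^2·(-1)^1 = -1.
v=17: a=17^1·(≡2), b=17^3·(≡13) mod 17; (2|17)=+1, (13|17)=+1; (−1)^{1·3·8}·(+1)^3·(+1)^1 = +1.
v=2: v_2(a)=-1, v_2(b)=-5; units ≡ 7, 5 (mod 8); ε·ε+αω+βω = 1·0+-1·1+-5·0 ≡ 1  ⇒  (a,b)_2 = -1.
Ram(11835308030, 64090) = {2, 5, 7, 13, 31, 37}; no ℚ_2-point on the conic.

[2, 5, 7, 13, 31, 37]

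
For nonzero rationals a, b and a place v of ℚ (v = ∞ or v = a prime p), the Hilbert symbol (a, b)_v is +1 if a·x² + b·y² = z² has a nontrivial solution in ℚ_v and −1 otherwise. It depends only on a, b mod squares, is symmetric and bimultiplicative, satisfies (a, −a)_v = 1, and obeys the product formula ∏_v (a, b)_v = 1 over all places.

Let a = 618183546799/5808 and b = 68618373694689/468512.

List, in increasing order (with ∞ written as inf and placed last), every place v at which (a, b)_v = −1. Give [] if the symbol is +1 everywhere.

[2, 17]

(a, b) ≡ (564213, 30498) mod (ℚ^×)²; places V = {2, 3, 7, 11, 13, 17, 23, 37, ∞}.
(a,b)_3: α=-1, u≡1; β=1, v≡2 (mod 3); (1|3)=+1, (2|3)=-1; sign (−1)^1·+1^1·-1^-1 = +1.
(a,b)_11: α=-2, u≡4; β=-4, v≡6 (mod 11); (4|11)=+1, (6|11)=-1; sign (−1)^0·+1^-4·-1^-2 = +1.
(a,b)_7: α=4, u≡3; β=4, v≡3 (mod 7); (3|7)=-1, (3|7)=-1; sign (−1)^0·-1^4·-1^4 = +1.
(a,b)_2: α=-4, β=-5; u≡5, v≡1 (mod 8); ε(u)ε(v)=0·0, αω(v)=-4·0, βω(u)=-5·1; sum ≡ 1  ⇒  -1.
(a,b)_23: α=1, u≡16; β=1, v≡7 (mod 23); (16|23)=+1, (7|23)=-1; sign (−1)^1·+1^1·-1^1 = +1.
(a,b)_13: α=1, u≡11; β=1, v≡11 (mod 13); (11|13)=-1, (11|13)=-1; sign (−1)^0·-1^1·-1^1 = +1.
(a,b)_37: α=3, u≡19; β=4, v≡3 (mod 37); (19|37)=-1, (3|37)=+1; sign (−1)^0·-1^4·+1^3 = +1.
(a,b)_17: α=1, u≡7; β=1, v≡9 (mod 17); (7|17)=-1, (9|17)=+1; sign (−1)^0·-1^1·+1^1 = -1.
(a,b)_∞: sgn(564213)=+, sgn(30498)=+, so +1.
(564213, 30498 / ℚ) ramifies at {2, 17}: a division algebra.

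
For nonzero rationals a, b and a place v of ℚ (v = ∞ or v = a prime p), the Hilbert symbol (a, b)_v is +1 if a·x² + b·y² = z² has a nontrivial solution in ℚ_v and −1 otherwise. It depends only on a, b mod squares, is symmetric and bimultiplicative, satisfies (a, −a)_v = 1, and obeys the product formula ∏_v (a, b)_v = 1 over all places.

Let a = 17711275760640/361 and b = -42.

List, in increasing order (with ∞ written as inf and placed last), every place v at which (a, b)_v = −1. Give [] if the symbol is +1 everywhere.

(a, b) ≡ (15, -42) mod (ℚ^×)²; places V = {2, 3, 5, 7, 11, 19, ∞}.
(a,b)_2: α=10, β=1; u≡7, v≡3 (mod 8); ε(u)ε(v)=1·1, αω(v)=10·1, βω(u)=1·0; sum ≡ 1  ⇒  -1.
(a,b)_11: α=2, u≡1; β=0, v≡2 (mod 11); (1|11)=+1, (2|11)=-1; sign (−1)^0·+1^0·-1^2 = +1.
(a,b)_∞: sgn(15)=+, sgn(-42)=−, so +1.
(a,b)_5: α=1, u≡3; β=0, v≡3 (mod 5); (3|5)=-1, (3|5)=-1; sign (−1)^0·-1^0·-1^1 = -1.
(a,b)_7: α=6, u≡4; β=1, v≡1 (mod 7); (4|7)=+1, (1|7)=+1; sign (−1)^0·+1^1·+1^6 = +1.
(a,b)_3: α=5, u≡2; β=1, v≡1 (mod 3); (2|3)=-1, (1|3)=+1; sign (−1)^1·-1^1·+1^5 = +1.
(a,b)_19: α=-2, u≡14; β=0, v≡15 (mod 19); (14|19)=-1, (15|19)=-1; sign (−1)^0·-1^0·-1^-2 = +1.
(15, -42 / ℚ) ramifies at {2, 5}: a division algebra.

[2, 5]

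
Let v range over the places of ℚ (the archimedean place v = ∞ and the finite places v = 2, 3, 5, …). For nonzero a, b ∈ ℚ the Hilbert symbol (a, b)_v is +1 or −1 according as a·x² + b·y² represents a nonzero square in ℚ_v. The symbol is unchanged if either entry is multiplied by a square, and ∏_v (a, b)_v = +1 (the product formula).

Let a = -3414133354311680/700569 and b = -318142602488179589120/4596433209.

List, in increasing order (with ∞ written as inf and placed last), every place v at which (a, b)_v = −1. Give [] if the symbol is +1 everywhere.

Mod squares: a ≡ -12155, b ≡ -6545. Check v ∈ {∞, 2, 3, 5, 7, 11, 13, 17, 31}.
v=31: a=31^-2·(≡19), b=31^-2·(≡26) mod 31; (19|31)=+1, (26|31)=-1; (−1)^{-2·-2·15}·(+1)^-2·(-1)^-2 = +1.
v=3: a=3^-6·(≡1), b=3^-14·(≡1) mod 3; (1|3)=+1, (1|3)=+1; (−1)^{-6·-14·1}·(+1)^-14·(+1)^-6 = +1.
v=13: a=13^5·(≡4), b=13^6·(≡8) mod 13; (4|13)=+1, (8|13)=-1; (−1)^{5·6·6}·(+1)^6·(-1)^5 = -1.
v=5: a=5^1·(≡1), b=5^1·(≡4) mod 5; (1|5)=+1, (4|5)=+1; (−1)^{1·1·2}·(+1)^1·(+1)^1 = +1.
v=7: a=7^4·(≡2), b=7^5·(≡5) mod 7; (2|7)=+1, (5|7)=-1; (−1)^{4·5·3}·(+1)^5·(-1)^4 = +1.
v=17: a=17^1·(≡13), b=17^1·(≡11) mod 17; (13|17)=+1, (11|17)=-1; (−1)^{1·1·8}·(+1)^1·(-1)^1 = -1.
v=2: v_2(a)=12, v_2(b)=22; units ≡ 5, 7 (mod 8); ε·ε+αω+βω = 0·1+12·0+22·1 ≡ 0  ⇒  (a,b)_2 = +1.
v=∞: -12155 < 0 and -6545 < 0  ⇒  (a,b)_∞ = -1.
v=11: a=11^1·(≡8), b=11^1·(≡7) mod 11; (8|11)=-1, (7|11)=-1; (−1)^{1·1·5}·(-1)^1·(-1)^1 = -1.
Ram(-12155, -6545) = {11, 13, 17, ∞}; no ℚ_11-point on the conic.

[11, 13, 17, inf]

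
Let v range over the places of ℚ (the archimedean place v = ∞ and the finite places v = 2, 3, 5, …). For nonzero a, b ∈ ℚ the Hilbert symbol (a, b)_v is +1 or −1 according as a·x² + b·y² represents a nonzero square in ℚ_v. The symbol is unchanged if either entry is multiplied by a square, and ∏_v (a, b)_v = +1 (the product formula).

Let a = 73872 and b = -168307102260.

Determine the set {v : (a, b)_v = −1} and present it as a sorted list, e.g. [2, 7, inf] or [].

[5, 11, 17, 19]

(a, b) ≡ (57, -17765) mod (ℚ^×)²; places V = {2, 3, 5, 11, 17, 19, ∞}.
(a,b)_∞: sgn(57)=+, sgn(-17765)=−, so +1.
(a,b)_17: α=0, u≡7; β=1, v≡9 (mod 17); (7|17)=-1, (9|17)=+1; sign (−1)^0·-1^1·+1^0 = -1.
(a,b)_11: α=0, u≡7; β=1, v≡8 (mod 11); (7|11)=-1, (8|11)=-1; sign (−1)^0·-1^1·-1^0 = -1.
(a,b)_2: α=4, β=2; u≡1, v≡3 (mod 8); ε(u)ε(v)=0·1, αω(v)=4·1, βω(u)=2·0; sum ≡ 0  ⇒  +1.
(a,b)_5: α=0, u≡2; β=1, v≡3 (mod 5); (2|5)=-1, (3|5)=-1; sign (−1)^0·-1^1·-1^0 = -1.
(a,b)_19: α=1, u≡12; β=3, v≡18 (mod 19); (12|19)=-1, (18|19)=-1; sign (−1)^1·-1^3·-1^1 = -1.
(a,b)_3: α=5, u≡1; β=8, v≡1 (mod 3); (1|3)=+1, (1|3)=+1; sign (−1)^0·+1^8·+1^5 = +1.
(57, -17765 / ℚ) ramifies at {5, 11, 17, 19}: a division algebra.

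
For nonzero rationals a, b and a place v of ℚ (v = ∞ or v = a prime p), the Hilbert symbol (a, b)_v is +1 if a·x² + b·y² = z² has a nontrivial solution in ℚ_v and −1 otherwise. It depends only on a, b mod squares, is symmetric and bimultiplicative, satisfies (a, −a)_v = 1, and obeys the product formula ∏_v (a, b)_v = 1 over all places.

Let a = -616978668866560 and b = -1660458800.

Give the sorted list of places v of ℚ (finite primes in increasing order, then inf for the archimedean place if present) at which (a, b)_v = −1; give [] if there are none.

Mod squares: a ≡ -715, b ≡ -203. Check v ∈ {∞, 2, 5, 7, 11, 13, 29}.
v=2: v_2(a)=10, v_2(b)=4; units ≡ 5, 5 (mod 8); ε·ε+αω+βω = 0·0+10·1+4·1 ≡ 0  ⇒  (a,b)_2 = +1.
v=29: a=29^2·(≡8), b=29^1·(≡23) mod 29; (8|29)=-1, (23|29)=+1; (−1)^{2·1·14}·(-1)^1·(+1)^2 = -1.
v=11: a=11^3·(≡1), b=11^2·(≡8) mod 11; (1|11)=+1, (8|11)=-1; (−1)^{3·2·5}·(+1)^2·(-1)^3 = -1.
v=13: a=13^3·(≡3), b=13^2·(≡5) mod 13; (3|13)=+1, (5|13)=-1; (−1)^{3·2·6}·(+1)^2·(-1)^3 = -1.
v=7: a=7^2·(≡3), b=7^1·(≡5) mod 7; (3|7)=-1, (5|7)=-1; (−1)^{2·1·3}·(-1)^1·(-1)^2 = -1.
v=∞: -715 < 0 and -203 < 0  ⇒  (a,b)_∞ = -1.
v=5: a=5^1·(≡3), b=5^2·(≡3) mod 5; (3|5)=-1, (3|5)=-1; (−1)^{1·2·2}·(-1)^2·(-1)^1 = -1.
(-715, -203 / ℚ) ramifies at {5, 7, 11, 13, 29, ∞}: a division algebra.

[5, 7, 11, 13, 29, inf]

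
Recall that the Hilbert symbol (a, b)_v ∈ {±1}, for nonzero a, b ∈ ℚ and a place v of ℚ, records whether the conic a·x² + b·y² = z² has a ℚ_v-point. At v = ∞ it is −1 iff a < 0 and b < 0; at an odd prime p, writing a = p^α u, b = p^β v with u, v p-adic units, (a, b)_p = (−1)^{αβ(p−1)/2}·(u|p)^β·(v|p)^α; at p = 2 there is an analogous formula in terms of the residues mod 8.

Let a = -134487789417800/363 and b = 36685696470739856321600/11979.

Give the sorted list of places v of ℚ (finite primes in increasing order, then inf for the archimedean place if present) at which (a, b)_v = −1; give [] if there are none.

(a, b) ≡ (-10374, 216931) mod (ℚ^×)²; places V = {2, 3, 5, 7, 11, 13, 19, 37, 41, ∞}.
(a,b)_3: α=-1, u≡1; β=-2, v≡1 (mod 3); (1|3)=+1, (1|3)=+1; sign (−1)^0·+1^-2·+1^-1 = +1.
(a,b)_13: α=3, u≡6; β=5, v≡8 (mod 13); (6|13)=-1, (8|13)=-1; sign (−1)^0·-1^5·-1^3 = +1.
(a,b)_5: α=2, u≡1; β=2, v≡1 (mod 5); (1|5)=+1, (1|5)=+1; sign (−1)^0·+1^2·+1^2 = +1.
(a,b)_37: α=2, u≡15; β=3, v≡14 (mod 37); (15|37)=-1, (14|37)=-1; sign (−1)^0·-1^3·-1^2 = -1.
(a,b)_41: α=2, u≡39; β=3, v≡31 (mod 41); (39|41)=+1, (31|41)=+1; sign (−1)^0·+1^3·+1^2 = +1.
(a,b)_2: α=3, β=6; u≡5, v≡3 (mod 8); ε(u)ε(v)=0·1, αω(v)=3·1, βω(u)=6·1; sum ≡ 1  ⇒  -1.
(a,b)_19: α=1, u≡1; β=2, v≡14 (mod 19); (1|19)=+1, (14|19)=-1; sign (−1)^0·+1^2·-1^1 = -1.
(a,b)_11: α=-2, u≡2; β=-3, v≡3 (mod 11); (2|11)=-1, (3|11)=+1; sign (−1)^0·-1^-3·+1^-2 = -1.
(a,b)_7: α=1, u≡4; β=2, v≡1 (mod 7); (4|7)=+1, (1|7)=+1; sign (−1)^0·+1^2·+1^1 = +1.
(a,b)_∞: sgn(-10374)=−, sgn(216931)=+, so +1.
Ram(-10374, 216931) = {2, 11, 19, 37}; no ℚ_2-point on the conic.

[2, 11, 19, 37]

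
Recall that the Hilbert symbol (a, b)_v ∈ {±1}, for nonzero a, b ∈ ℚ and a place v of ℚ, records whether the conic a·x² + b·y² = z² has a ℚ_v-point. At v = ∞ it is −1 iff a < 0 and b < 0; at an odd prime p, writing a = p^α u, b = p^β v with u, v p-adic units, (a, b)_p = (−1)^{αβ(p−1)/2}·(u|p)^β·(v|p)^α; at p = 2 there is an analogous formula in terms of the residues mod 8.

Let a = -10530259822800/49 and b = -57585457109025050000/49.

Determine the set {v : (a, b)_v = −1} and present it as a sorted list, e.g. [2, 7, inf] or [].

Mod squares: a ≡ -53, b ≡ -37145. Check v ∈ {∞, 2, 3, 5, 7, 17, 19, 23, 53}.
v=7: a=7^-2·(≡3), b=7^-2·(≡2) mod 7; (3|7)=-1, (2|7)=+1; (−1)^{-2·-2·3}·(-1)^-2·(+1)^-2 = +1.
v=2: v_2(a)=4, v_2(b)=4; units ≡ 3, 7 (mod 8); ε·ε+αω+βω = 1·1+4·0+4·1 ≡ 1  ⇒  (a,b)_2 = -1.
v=∞: -53 < 0 and -37145 < 0  ⇒  (a,b)_∞ = -1.
v=5: a=5^2·(≡2), b=5^5·(≡1) mod 5; (2|5)=-1, (1|5)=+1; (−1)^{2·5·2}·(-1)^5·(+1)^2 = -1.
v=3: a=3^2·(≡1), b=3^0·(≡1) mod 3; (1|3)=+1, (1|3)=+1; (−1)^{2·0·1}·(+1)^0·(+1)^2 = +1.
v=23: a=23^2·(≡18), b=23^3·(≡2) mod 23; (18|23)=+1, (2|23)=+1; (−1)^{2·3·11}·(+1)^3·(+1)^2 = +1.
v=17: a=17^2·(≡2), b=17^3·(≡15) mod 17; (2|17)=+1, (15|17)=+1; (−1)^{2·3·8}·(+1)^3·(+1)^2 = +1.
v=19: a=19^2·(≡16), b=19^3·(≡3) mod 19; (16|19)=+1, (3|19)=-1; (−1)^{2·3·9}·(+1)^3·(-1)^2 = +1.
v=53: a=53^1·(≡25), b=53^2·(≡51) mod 53; (25|53)=+1, (51|53)=-1; (−1)^{1·2·26}·(+1)^2·(-1)^1 = -1.
Ram(-53, -37145) = {2, 5, 53, ∞}; no ℚ_2-point on the conic.

[2, 5, 53, inf]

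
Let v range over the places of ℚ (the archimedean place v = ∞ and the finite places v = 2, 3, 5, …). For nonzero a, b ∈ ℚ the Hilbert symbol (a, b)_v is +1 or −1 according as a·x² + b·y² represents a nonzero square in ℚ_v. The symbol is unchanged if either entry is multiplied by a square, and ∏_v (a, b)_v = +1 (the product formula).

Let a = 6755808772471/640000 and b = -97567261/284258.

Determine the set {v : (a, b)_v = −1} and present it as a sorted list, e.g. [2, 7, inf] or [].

(a, b) ≡ (31, -1178) mod (ℚ^×)²; places V = {2, 5, 11, 13, 19, 29, 31, 37, ∞}.
(a,b)_∞: sgn(31)=+, sgn(-1178)=−, so +1.
(a,b)_5: α=-4, u≡4; β=0, v≡3 (mod 5); (4|5)=+1, (3|5)=-1; sign (−1)^0·+1^0·-1^-4 = +1.
(a,b)_11: α=2, u≡1; β=2, v≡2 (mod 11); (1|11)=+1, (2|11)=-1; sign (−1)^0·+1^2·-1^2 = +1.
(a,b)_2: α=-10, β=-1; u≡7, v≡3 (mod 8); ε(u)ε(v)=1·1, αω(v)=-10·1, βω(u)=-1·0; sum ≡ 1  ⇒  -1.
(a,b)_29: α=0, u≡10; β=-2, v≡27 (mod 29); (10|29)=-1, (27|29)=-1; sign (−1)^0·-1^-2·-1^0 = +1.
(a,b)_37: α=4, u≡29; β=2, v≡29 (mod 37); (29|37)=-1, (29|37)=-1; sign (−1)^0·-1^2·-1^4 = +1.
(a,b)_31: α=3, u≡16; β=1, v≡15 (mod 31); (16|31)=+1, (15|31)=-1; sign (−1)^1·+1^1·-1^3 = +1.
(a,b)_19: α=0, u≡3; β=1, v≡8 (mod 19); (3|19)=-1, (8|19)=-1; sign (−1)^0·-1^1·-1^0 = -1.
(a,b)_13: α=0, u≡7; β=-2, v≡8 (mod 13); (7|13)=-1, (8|13)=-1; sign (−1)^0·-1^-2·-1^0 = +1.
(31, -1178 / ℚ) ramifies at {2, 19}: a division algebra.

[2, 19]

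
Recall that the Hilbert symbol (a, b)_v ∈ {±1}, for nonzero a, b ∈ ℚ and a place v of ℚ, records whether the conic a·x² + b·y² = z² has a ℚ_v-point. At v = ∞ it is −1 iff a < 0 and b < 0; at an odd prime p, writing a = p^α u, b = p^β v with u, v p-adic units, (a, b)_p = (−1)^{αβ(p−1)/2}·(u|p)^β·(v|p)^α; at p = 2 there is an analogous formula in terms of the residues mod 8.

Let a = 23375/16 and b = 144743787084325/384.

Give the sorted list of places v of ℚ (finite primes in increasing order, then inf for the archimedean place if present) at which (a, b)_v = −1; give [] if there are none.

[2, 3, 5, 17]

(a, b) ≡ (935, 34782) mod (ℚ^×)²; places V = {2, 3, 5, 11, 13, 17, 31, ∞}.
(a,b)_5: α=3, u≡2; β=2, v≡2 (mod 5); (2|5)=-1, (2|5)=-1; sign (−1)^0·-1^2·-1^3 = -1.
(a,b)_11: α=1, u≡7; β=3, v≡1 (mod 11); (7|11)=-1, (1|11)=+1; sign (−1)^1·-1^3·+1^1 = +1.
(a,b)_3: α=0, u≡2; β=-1, v≡2 (mod 3); (2|3)=-1, (2|3)=-1; sign (−1)^0·-1^-1·-1^0 = -1.
(a,b)_2: α=-4, β=-7; u≡7, v≡7 (mod 8); ε(u)ε(v)=1·1, αω(v)=-4·0, βω(u)=-7·0; sum ≡ 1  ⇒  -1.
(a,b)_17: α=1, u≡2; β=3, v≡5 (mod 17); (2|17)=+1, (5|17)=-1; sign (−1)^0·+1^3·-1^1 = -1.
(a,b)_13: α=0, u≡9; β=4, v≡11 (mod 13); (9|13)=+1, (11|13)=-1; sign (−1)^0·+1^4·-1^0 = +1.
(a,b)_∞: sgn(935)=+, sgn(34782)=+, so +1.
(a,b)_31: α=0, u≡2; β=1, v≡26 (mod 31); (2|31)=+1, (26|31)=-1; sign (−1)^0·+1^1·-1^0 = +1.
Ram(935, 34782) = {2, 3, 5, 17}; no ℚ_2-point on the conic.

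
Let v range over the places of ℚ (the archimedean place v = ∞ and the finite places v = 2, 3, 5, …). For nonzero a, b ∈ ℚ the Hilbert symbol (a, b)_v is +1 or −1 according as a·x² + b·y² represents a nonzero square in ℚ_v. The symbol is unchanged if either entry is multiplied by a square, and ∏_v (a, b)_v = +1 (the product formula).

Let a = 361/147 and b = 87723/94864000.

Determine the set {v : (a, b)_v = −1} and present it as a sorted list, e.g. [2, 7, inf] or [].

[3, 5]

Mod squares: a ≡ 3, b ≡ 30. Check v ∈ {∞, 2, 3, 5, 7, 11, 19}.
v=7: a=7^-2·(≡6), b=7^-2·(≡2) mod 7; (6|7)=-1, (2|7)=+1; (−1)^{-2·-2·3}·(-1)^-2·(+1)^-2 = +1.
v=∞: 3 > 0 and 30 > 0  ⇒  (a,b)_∞ = +1.
v=11: a=11^0·(≡5), b=11^-2·(≡8) mod 11; (5|11)=+1, (8|11)=-1; (−1)^{0·-2·5}·(+1)^-2·(-1)^0 = +1.
v=3: a=3^-1·(≡1), b=3^5·(≡1) mod 3; (1|3)=+1, (1|3)=+1; (−1)^{-1·5·1}·(+1)^5·(+1)^-1 = -1.
v=19: a=19^2·(≡15), b=19^2·(≡17) mod 19; (15|19)=-1, (17|19)=+1; (−1)^{2·2·9}·(-1)^2·(+1)^2 = +1.
v=2: v_2(a)=0, v_2(b)=-7; units ≡ 3, 7 (mod 8); ε·ε+αω+βω = 1·1+0·0+-7·1 ≡ 0  ⇒  (a,b)_2 = +1.
v=5: a=5^0·(≡3), b=5^-3·(≡4) mod 5; (3|5)=-1, (4|5)=+1; (−1)^{0·-3·2}·(-1)^-3·(+1)^0 = -1.
|Ram(3, 30)| = 2, even; anisotropic at {3, 5}.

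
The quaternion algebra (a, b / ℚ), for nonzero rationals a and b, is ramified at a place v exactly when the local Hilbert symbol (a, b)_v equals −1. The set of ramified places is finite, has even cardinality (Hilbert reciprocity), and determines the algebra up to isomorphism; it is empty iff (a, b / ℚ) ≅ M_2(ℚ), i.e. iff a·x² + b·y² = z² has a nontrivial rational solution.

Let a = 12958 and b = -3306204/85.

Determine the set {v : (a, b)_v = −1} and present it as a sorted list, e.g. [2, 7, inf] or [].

Mod squares: a ≡ 12958, b ≡ -64515. Check v ∈ {∞, 2, 3, 5, 11, 17, 19, 23, 31}.
v=31: a=31^1·(≡15), b=31^0·(≡30) mod 31; (15|31)=-1, (30|31)=-1; (−1)^{1·0·15}·(-1)^0·(-1)^1 = -1.
v=11: a=11^1·(≡1), b=11^3·(≡3) mod 11; (1|11)=+1, (3|11)=+1; (−1)^{1·3·5}·(+1)^3·(+1)^1 = -1.
v=5: a=5^0·(≡3), b=5^-1·(≡3) mod 5; (3|5)=-1, (3|5)=-1; (−1)^{0·-1·2}·(-1)^-1·(-1)^0 = -1.
v=23: a=23^0·(≡9), b=23^1·(≡3) mod 23; (9|23)=+1, (3|23)=+1; (−1)^{0·1·11}·(+1)^1·(+1)^0 = +1.
v=3: a=3^0·(≡1), b=3^3·(≡2) mod 3; (1|3)=+1, (2|3)=-1; (−1)^{0·3·1}·(+1)^3·(-1)^0 = +1.
v=17: a=17^0·(≡4), b=17^-1·(≡15) mod 17; (4|17)=+1, (15|17)=+1; (−1)^{0·-1·8}·(+1)^-1·(+1)^0 = +1.
v=2: v_2(a)=1, v_2(b)=2; units ≡ 7, 5 (mod 8); ε·ε+αω+βω = 1·0+1·1+2·0 ≡ 1  ⇒  (a,b)_2 = -1.
v=19: a=19^1·(≡17), b=19^0·(≡9) mod 19; (17|19)=+1, (9|19)=+1; (−1)^{1·0·9}·(+1)^0·(+1)^1 = +1.
v=∞: 12958 > 0 and -64515 < 0  ⇒  (a,b)_∞ = +1.
(12958, -64515 / ℚ) ramifies at {2, 5, 11, 31}: a division algebra.

[2, 5, 11, 31]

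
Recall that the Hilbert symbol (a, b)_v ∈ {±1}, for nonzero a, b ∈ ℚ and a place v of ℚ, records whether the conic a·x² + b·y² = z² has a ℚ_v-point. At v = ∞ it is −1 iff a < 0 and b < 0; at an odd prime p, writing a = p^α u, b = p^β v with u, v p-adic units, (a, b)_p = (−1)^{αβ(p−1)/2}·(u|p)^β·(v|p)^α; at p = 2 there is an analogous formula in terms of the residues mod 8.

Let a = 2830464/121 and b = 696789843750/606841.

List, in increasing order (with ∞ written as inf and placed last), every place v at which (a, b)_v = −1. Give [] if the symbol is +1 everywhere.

Mod squares: a ≡ 546, b ≡ 182. Check v ∈ {∞, 2, 3, 5, 7, 11, 13, 19, 41}.
v=7: a=7^1·(≡2), b=7^1·(≡5) mod 7; (2|7)=+1, (5|7)=-1; (−1)^{1·1·3}·(+1)^1·(-1)^1 = +1.
v=∞: 546 > 0 and 182 > 0  ⇒  (a,b)_∞ = +1.
v=11: a=11^-2·(≡10), b=11^2·(≡2) mod 11; (10|11)=-1, (2|11)=-1; (−1)^{-2·2·5}·(-1)^2·(-1)^-2 = +1.
v=13: a=13^1·(≡1), b=13^1·(≡12) mod 13; (1|13)=+1, (12|13)=+1; (−1)^{1·1·6}·(+1)^1·(+1)^1 = +1.
v=5: a=5^0·(≡4), b=5^8·(≡2) mod 5; (4|5)=+1, (2|5)=-1; (−1)^{0·8·2}·(+1)^8·(-1)^0 = +1.
v=3: a=3^5·(≡2), b=3^4·(≡2) mod 3; (2|3)=-1, (2|3)=-1; (−1)^{5·4·1}·(-1)^4·(-1)^5 = -1.
v=19: a=19^0·(≡13), b=19^-2·(≡17) mod 19; (13|19)=-1, (17|19)=+1; (−1)^{0·-2·9}·(-1)^-2·(+1)^0 = +1.
v=41: a=41^0·(≡6), b=41^-2·(≡1) mod 41; (6|41)=-1, (1|41)=+1; (−1)^{0·-2·20}·(-1)^-2·(+1)^0 = +1.
v=2: v_2(a)=7, v_2(b)=1; units ≡ 1, 3 (mod 8); ε·ε+αω+βω = 0·1+7·1+1·0 ≡ 1  ⇒  (a,b)_2 = -1.
|Ram(546, 182)| = 2, even; anisotropic at {2, 3}.

[2, 3]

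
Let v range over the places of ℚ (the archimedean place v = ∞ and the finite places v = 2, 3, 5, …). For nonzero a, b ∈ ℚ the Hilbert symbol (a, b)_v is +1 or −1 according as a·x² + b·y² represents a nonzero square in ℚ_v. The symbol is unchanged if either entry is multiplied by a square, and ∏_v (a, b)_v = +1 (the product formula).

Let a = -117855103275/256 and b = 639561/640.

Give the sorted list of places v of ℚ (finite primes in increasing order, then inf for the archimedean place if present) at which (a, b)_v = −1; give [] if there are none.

[2, 31]

Mod squares: a ≡ -651, b ≡ 12090. Check v ∈ {∞, 2, 3, 5, 7, 13, 23, 31}.
v=2: v_2(a)=-8, v_2(b)=-7; units ≡ 5, 5 (mod 8); ε·ε+αω+βω = 0·0+-8·1+-7·1 ≡ 1  ⇒  (a,b)_2 = -1.
v=7: a=7^1·(≡3), b=7^0·(≡2) mod 7; (3|7)=-1, (2|7)=+1; (−1)^{1·0·3}·(-1)^0·(+1)^1 = +1.
v=5: a=5^2·(≡4), b=5^-1·(≡2) mod 5; (4|5)=+1, (2|5)=-1; (−1)^{2·-1·2}·(+1)^-1·(-1)^2 = +1.
v=23: a=23^2·(≡12), b=23^2·(≡14) mod 23; (12|23)=+1, (14|23)=-1; (−1)^{2·2·11}·(+1)^2·(-1)^2 = +1.
v=∞: -651 < 0 and 12090 > 0  ⇒  (a,b)_∞ = +1.
v=3: a=3^5·(≡2), b=3^1·(≡1) mod 3; (2|3)=-1, (1|3)=+1; (−1)^{5·1·1}·(-1)^1·(+1)^5 = +1.
v=31: a=31^1·(≡9), b=31^1·(≡7) mod 31; (9|31)=+1, (7|31)=+1; (−1)^{1·1·15}·(+1)^1·(+1)^1 = -1.
v=13: a=13^2·(≡3), b=13^1·(≡6) mod 13; (3|13)=+1, (6|13)=-1; (−1)^{2·1·6}·(+1)^1·(-1)^2 = +1.
(-651, 12090 / ℚ) ramifies at {2, 31}: a division algebra.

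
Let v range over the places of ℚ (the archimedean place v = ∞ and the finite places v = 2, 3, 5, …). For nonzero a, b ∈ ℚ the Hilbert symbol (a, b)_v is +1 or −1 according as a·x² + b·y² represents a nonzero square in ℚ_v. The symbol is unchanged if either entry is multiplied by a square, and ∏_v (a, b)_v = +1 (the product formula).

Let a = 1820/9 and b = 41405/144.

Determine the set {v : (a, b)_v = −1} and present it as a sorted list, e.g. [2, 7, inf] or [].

Mod squares: a ≡ 455, b ≡ 5. Check v ∈ {∞, 2, 3, 5, 7, 13}.
v=13: a=13^1·(≡4), b=13^2·(≡11) mod 13; (4|13)=+1, (11|13)=-1; (−1)^{1·2·6}·(+1)^2·(-1)^1 = -1.
v=3: a=3^-2·(≡2), b=3^-2·(≡2) mod 3; (2|3)=-1, (2|3)=-1; (−1)^{-2·-2·1}·(-1)^-2·(-1)^-2 = +1.
v=∞: 455 > 0 and 5 > 0  ⇒  (a,b)_∞ = +1.
v=2: v_2(a)=2, v_2(b)=-4; units ≡ 7, 5 (mod 8); ε·ε+αω+βω = 1·0+2·1+-4·0 ≡ 0  ⇒  (a,b)_2 = +1.
v=5: a=5^1·(≡1), b=5^1·(≡4) mod 5; (1|5)=+1, (4|5)=+1; (−1)^{1·1·2}·(+1)^1·(+1)^1 = +1.
v=7: a=7^1·(≡4), b=7^2·(≡3) mod 7; (4|7)=+1, (3|7)=-1; (−1)^{1·2·3}·(+1)^2·(-1)^1 = -1.
(455, 5 / ℚ) ramifies at {7, 13}: a division algebra.

[7, 13]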